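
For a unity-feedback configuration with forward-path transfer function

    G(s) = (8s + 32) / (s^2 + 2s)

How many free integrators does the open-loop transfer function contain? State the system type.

Factor s from the denominator: s^2 + 2s = s·(s + 2).
There is 1 pole at the origin, so the system is Type 1.

Type 1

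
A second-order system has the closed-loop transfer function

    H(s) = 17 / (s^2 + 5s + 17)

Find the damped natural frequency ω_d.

Comparing s^2 + 5s + 17 to s^2 + 2ζωₙs + ωₙ²: ωₙ = √17 ≈ 4.123 rad/s and ζ = 5/(2·√17) ≈ 0.6063.
ζωₙ = 5/2 = 2.5, so ω_d = ωₙ√(1−ζ²) = √(ωₙ² − (ζωₙ)²) = √(17 − 2.5²) = √10.75 ≈ 3.279 rad/s.

ω_d ≈ 3.279 rad/s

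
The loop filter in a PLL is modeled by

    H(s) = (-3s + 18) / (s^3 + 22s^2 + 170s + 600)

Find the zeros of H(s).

Set the numerator to zero: -3s + 18 = 0, i.e. -3·(s - 6) = 0.
So s = 6.

s = 6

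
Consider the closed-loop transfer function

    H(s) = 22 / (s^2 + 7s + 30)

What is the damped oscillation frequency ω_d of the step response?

Comparing s^2 + 7s + 30 to s^2 + 2ζωₙs + ωₙ²: ωₙ = √30 ≈ 5.477 rad/s and ζ = 7/(2·√30) ≈ 0.6390.
ζωₙ = 7/2 = 3.5, so ω_d = ωₙ√(1−ζ²) = √(ωₙ² − (ζωₙ)²) = √(30 − 3.5²) = √17.75 ≈ 4.213 rad/s.

ω_d ≈ 4.213 rad/s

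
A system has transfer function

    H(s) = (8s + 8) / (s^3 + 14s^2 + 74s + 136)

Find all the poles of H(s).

The poles are the roots of the denominator s^3 + 14s^2 + 74s + 136 = 0.
Trying s = -4: the polynomial evaluates to 0, so (s + 4) is a factor.
Dividing out leaves s^2 + 10s + 34 = 0.
The quadratic formula then gives s = -5 ± 3j.

s = -5 + 3j, -5 - 3j, -4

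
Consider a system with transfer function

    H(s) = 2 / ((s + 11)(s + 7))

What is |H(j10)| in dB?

Substitute s = j10: numerator = 2, denominator = -23 + j180.
|H(j10)| = |2| / |-23 + j180| = 2 / 181.46 ≈ 0.01102.
In decibels: 20·log₁₀(0.01102) ≈ -39.2 dB.

|H(j10)|_dB ≈ -39.2 dB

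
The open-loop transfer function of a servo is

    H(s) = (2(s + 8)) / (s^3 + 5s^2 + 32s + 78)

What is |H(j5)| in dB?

Substitute s = j5: numerator = 16 + j10, denominator = -47 + j35.
|H(j5)| = |16 + j10| / |-47 + j35| = 18.868 / 58.600 ≈ 0.3220.
In decibels: 20·log₁₀(0.3220) ≈ -9.84 dB.

|H(j5)|_dB ≈ -9.84 dB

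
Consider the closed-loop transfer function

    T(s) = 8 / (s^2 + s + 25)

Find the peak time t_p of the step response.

t_p ≈ 0.6315 s

Comparing s^2 + s + 25 to s^2 + 2ζωₙs + ωₙ²: ωₙ = 5 rad/s and ζ = 1/(2·5) = 0.1.
ζωₙ = 1/2 = 0.5, so ω_d = ωₙ√(1−ζ²) = √(ωₙ² − (ζωₙ)²) = √(25 − 0.5²) = √24.75 ≈ 4.975 rad/s.
t_p = π/ω_d = π/4.975 ≈ 0.6315 s.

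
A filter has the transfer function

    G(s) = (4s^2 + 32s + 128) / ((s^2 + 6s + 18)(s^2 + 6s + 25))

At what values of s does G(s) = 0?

s = -4 + 4j, -4 - 4j

Set the numerator to zero: 4s^2 + 32s + 128 = 0, i.e. 4·(s^2 + 8s + 32) = 0.
Factoring: (s^2 + 8s + 32) = 0.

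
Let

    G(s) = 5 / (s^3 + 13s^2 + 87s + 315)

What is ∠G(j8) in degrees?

At s = j8: numerator = 5, denominator = -517 + j184.
∠G = ∠num − ∠den = 0° − (160.41°) = -160.4°.

∠G(j8) ≈ -160.4°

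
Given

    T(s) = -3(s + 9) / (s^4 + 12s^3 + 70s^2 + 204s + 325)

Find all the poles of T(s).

s = -2 + 3j, -2 - 3j, -4 + 3j, -4 - 3j

The poles are the roots of the denominator s^4 + 12s^3 + 70s^2 + 204s + 325 = 0.
No real roots exist; factor into two real quadratics: (s^2 + 4s + 13)(s^2 + 8s + 25) = 0.
Each quadratic gives a conjugate pair via the quadratic formula.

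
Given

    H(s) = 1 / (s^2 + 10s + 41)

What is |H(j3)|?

Substitute s = j3: numerator = 1, denominator = 32 + j30.
|H(j3)| = |1| / |32 + j30| = 1 / 43.863 ≈ 0.02280.

|H(j3)| ≈ 0.02280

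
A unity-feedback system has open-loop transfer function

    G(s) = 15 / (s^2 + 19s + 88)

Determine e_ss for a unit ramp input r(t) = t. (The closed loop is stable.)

e_ss = ∞

G(s) has no poles at the origin.
This is a Type 0 system; Kv = lim_{s→0} s·G(s) = 0, so the steady-state error for a ramp input is infinite.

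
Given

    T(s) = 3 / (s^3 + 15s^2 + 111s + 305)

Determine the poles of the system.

The poles are the roots of the denominator s^3 + 15s^2 + 111s + 305 = 0.
Trying s = -5: the polynomial evaluates to 0, so (s + 5) is a factor.
Dividing out leaves s^2 + 10s + 61 = 0.
The quadratic formula then gives s = -5 ± 6j.

s = -5 ± 6j, -5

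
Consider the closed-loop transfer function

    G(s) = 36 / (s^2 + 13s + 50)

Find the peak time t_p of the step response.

Comparing s^2 + 13s + 50 to s^2 + 2ζωₙs + ωₙ²: ωₙ = √50 ≈ 7.071 rad/s and ζ = 13/(2·√50) ≈ 0.9192.
ζωₙ = 13/2 = 6.5, so ω_d = ωₙ√(1−ζ²) = √(ωₙ² − (ζωₙ)²) = √(50 − 6.5²) = √7.75 ≈ 2.784 rad/s.
t_p = π/ω_d = π/2.784 ≈ 1.128 s.

t_p ≈ 1.128 s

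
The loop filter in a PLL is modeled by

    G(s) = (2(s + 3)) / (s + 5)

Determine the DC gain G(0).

G(0) = 6/5 ≈ 1.200

Set s = 0: G(0) = (6) / (5) = 6/5.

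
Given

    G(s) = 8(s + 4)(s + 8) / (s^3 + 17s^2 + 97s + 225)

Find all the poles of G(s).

The poles are the roots of the denominator s^3 + 17s^2 + 97s + 225 = 0.
Trying s = -9: the polynomial evaluates to 0, so (s + 9) is a factor.
Dividing out leaves s^2 + 8s + 25 = 0.
The quadratic formula then gives s = -4 ± 3j.

s = -4 ± 3j, -9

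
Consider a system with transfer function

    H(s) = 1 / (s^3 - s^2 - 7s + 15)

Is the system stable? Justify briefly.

The denominator s^3 - s^2 - 7s + 15 factors as (s + 3)(s^2 - 4s + 5), giving poles at s = -3, 2 + j, 2 - j.
Since the pole(s) at s = 2 + j, 2 - j lie in the right half-plane, the system is unstable.

unstable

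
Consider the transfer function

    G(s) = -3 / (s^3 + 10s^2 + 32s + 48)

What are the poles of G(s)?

s = -6, -2 + 2j, -2 - 2j

The poles are the roots of the denominator s^3 + 10s^2 + 32s + 48 = 0.
Trying s = -6: the polynomial evaluates to 0, so (s + 6) is a factor.
Dividing out leaves s^2 + 4s + 8 = 0.
The quadratic formula then gives s = -2 ± 2j.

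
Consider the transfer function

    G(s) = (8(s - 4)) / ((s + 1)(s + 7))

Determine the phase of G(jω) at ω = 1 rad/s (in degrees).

∠G(j1) ≈ 112.8°

At s = j1: numerator = -32 + j8, denominator = 6 + j8.
∠G = ∠num − ∠den = 165.96° − (53.130°) = 112.8°.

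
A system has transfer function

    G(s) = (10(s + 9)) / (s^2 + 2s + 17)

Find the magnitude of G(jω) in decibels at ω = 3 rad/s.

Substitute s = j3: numerator = 90 + j30, denominator = 8 + j6.
|G(j3)| = |90 + j30| / |8 + j6| = 94.868 / 10 ≈ 9.487.
In decibels: 20·log₁₀(9.487) ≈ 19.5 dB.

|G(j3)|_dB ≈ 19.5 dB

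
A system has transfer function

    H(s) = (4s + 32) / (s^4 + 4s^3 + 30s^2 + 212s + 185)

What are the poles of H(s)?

The poles are the roots of the denominator s^4 + 4s^3 + 30s^2 + 212s + 185 = 0.
Trying s = -1: the polynomial evaluates to 0, so (s + 1) is a factor.
Dividing out leaves s^3 + 3s^2 + 27s + 185 = 0.
This factors further as (s^2 - 2s + 37)(s + 5) = 0.

s = 1 + 6j, 1 - 6j, -1, -5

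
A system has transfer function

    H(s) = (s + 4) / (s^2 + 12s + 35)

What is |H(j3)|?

|H(j3)| ≈ 0.1126

Substitute s = j3: numerator = 4 + j3, denominator = 26 + j36.
|H(j3)| = |4 + j3| / |26 + j36| = 5 / 44.407 ≈ 0.1126.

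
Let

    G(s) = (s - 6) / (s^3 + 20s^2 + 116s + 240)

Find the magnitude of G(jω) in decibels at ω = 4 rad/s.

Substitute s = j4: numerator = -6 + j4, denominator = -80 + j400.
|G(j4)| = |-6 + j4| / |-80 + j400| = 7.2111 / 407.92 ≈ 0.01768.
In decibels: 20·log₁₀(0.01768) ≈ -35.1 dB.

|G(j4)|_dB ≈ -35.1 dB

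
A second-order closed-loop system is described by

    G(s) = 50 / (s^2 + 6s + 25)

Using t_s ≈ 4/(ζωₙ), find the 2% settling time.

t_s ≈ 1.333 s

Comparing s^2 + 6s + 25 to s^2 + 2ζωₙs + ωₙ²: ωₙ = 5 rad/s and ζ = 6/(2·5) = 0.6.
ζωₙ = 6/2 = 3, so t_s ≈ 4/(ζωₙ) = 4/3 ≈ 1.333 s.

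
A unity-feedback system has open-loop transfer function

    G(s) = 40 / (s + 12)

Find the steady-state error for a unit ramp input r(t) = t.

e_ss = ∞

G(s) has no poles at the origin.
This is a Type 0 system; Kv = lim_{s→0} s·G(s) = 0, so the steady-state error for a ramp input is infinite.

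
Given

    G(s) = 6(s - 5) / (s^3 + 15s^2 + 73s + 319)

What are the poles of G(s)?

s = -2 ± 5j, -11

The poles are the roots of the denominator s^3 + 15s^2 + 73s + 319 = 0.
Trying s = -11: the polynomial evaluates to 0, so (s + 11) is a factor.
Dividing out leaves s^2 + 4s + 29 = 0.
The quadratic formula then gives s = -2 ± 5j.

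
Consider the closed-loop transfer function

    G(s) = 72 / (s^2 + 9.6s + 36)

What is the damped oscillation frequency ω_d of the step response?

ω_d = 3.600 rad/s

Comparing s^2 + 9.6s + 36 to s^2 + 2ζωₙs + ωₙ²: ωₙ = 6 rad/s and ζ = 9.6/(2·6) = 0.8.
ζωₙ = 9.6/2 = 4.8, so ω_d = ωₙ√(1−ζ²) = √(ωₙ² − (ζωₙ)²) = √(36 − 4.8²) = √12.96 = 3.600 rad/s.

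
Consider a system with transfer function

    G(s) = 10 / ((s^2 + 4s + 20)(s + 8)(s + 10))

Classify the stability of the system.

stable

The poles can be read from the denominator factors: s = -2 + 4j, -2 - 4j, -8, -10.
Since all poles lie strictly in the left half-plane, the system is stable.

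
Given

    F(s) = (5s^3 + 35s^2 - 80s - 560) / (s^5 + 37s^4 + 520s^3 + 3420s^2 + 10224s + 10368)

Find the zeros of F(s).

Set the numerator to zero: 5s^3 + 35s^2 - 80s - 560 = 0, i.e. 5·(s^3 + 7s^2 - 16s - 112) = 0.
Factoring: (s + 4)(s + 7)(s - 4) = 0.

s = -4, -7, 4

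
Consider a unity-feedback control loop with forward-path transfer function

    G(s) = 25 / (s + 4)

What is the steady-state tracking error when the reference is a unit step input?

e_ss = 0.1379

G(s) has no poles at the origin.
This is a Type 0 system. Kp = lim_{s→0} G(s) = 25/4.
e_ss = 1/(1 + Kp) = 1/(1 + 25/4) = 4/29 ≈ 0.1379.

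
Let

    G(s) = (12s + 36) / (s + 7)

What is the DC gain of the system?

Set s = 0: G(0) = (36) / (7) = 36/7.

G(0) = 36/7 ≈ 5.143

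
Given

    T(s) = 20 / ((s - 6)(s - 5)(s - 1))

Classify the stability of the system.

The poles can be read from the denominator factors: s = 6, 5, 1.
Since the pole(s) at s = 6, 5, 1 lie in the right half-plane, the system is unstable.

unstable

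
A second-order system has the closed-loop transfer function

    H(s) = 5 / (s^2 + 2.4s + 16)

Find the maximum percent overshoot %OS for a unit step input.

%OS ≈ 37.2%

Comparing s^2 + 2.4s + 16 to s^2 + 2ζωₙs + ωₙ²: ωₙ = 4 rad/s and ζ = 2.4/(2·4) = 0.3.
%OS = 100·exp(−πζ/√(1−ζ²)) = 100·exp(−π·0.3/√(1−0.3²)) ≈ 37.2%.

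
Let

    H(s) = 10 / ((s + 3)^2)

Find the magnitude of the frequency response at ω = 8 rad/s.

|H(j8)| ≈ 0.1370

Substitute s = j8: numerator = 10, denominator = -55 + j48.
|H(j8)| = |10| / |-55 + j48| = 10 / 73 ≈ 0.1370.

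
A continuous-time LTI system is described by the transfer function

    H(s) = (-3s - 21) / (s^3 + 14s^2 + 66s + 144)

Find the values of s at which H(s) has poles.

s = -3 + 3j, -3 - 3j, -8

The poles are the roots of the denominator s^3 + 14s^2 + 66s + 144 = 0.
Trying s = -8: the polynomial evaluates to 0, so (s + 8) is a factor.
Dividing out leaves s^2 + 6s + 18 = 0.
The quadratic formula then gives s = -3 ± 3j.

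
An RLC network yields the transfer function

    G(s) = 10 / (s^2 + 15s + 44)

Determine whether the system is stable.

stable

The denominator s^2 + 15s + 44 factors as (s + 11)(s + 4), giving poles at s = -11, -4.
Since all poles lie strictly in the left half-plane, the system is stable.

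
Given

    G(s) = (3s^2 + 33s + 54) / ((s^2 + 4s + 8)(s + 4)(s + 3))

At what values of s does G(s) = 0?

s = -2, -9

Set the numerator to zero: 3s^2 + 33s + 54 = 0, i.e. 3·(s^2 + 11s + 18) = 0.
Factoring: (s + 2)(s + 9) = 0.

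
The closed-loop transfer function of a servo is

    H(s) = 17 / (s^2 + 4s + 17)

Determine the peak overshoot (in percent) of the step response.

%OS ≈ 17.5%

Comparing s^2 + 4s + 17 to s^2 + 2ζωₙs + ωₙ²: ωₙ = √17 ≈ 4.123 rad/s and ζ = 4/(2·√17) ≈ 0.4851.
%OS = 100·exp(−πζ/√(1−ζ²)) = 100·exp(−π·0.4851/√(1−0.4851²)) ≈ 17.5%.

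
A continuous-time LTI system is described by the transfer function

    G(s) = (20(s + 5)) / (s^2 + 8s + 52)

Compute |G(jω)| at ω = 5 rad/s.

|G(j5)| ≈ 2.930

Substitute s = j5: numerator = 100 + j100, denominator = 27 + j40.
|G(j5)| = |100 + j100| / |27 + j40| = 141.42 / 48.260 ≈ 2.930.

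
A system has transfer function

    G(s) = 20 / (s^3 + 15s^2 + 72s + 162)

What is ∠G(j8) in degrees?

At s = j8: numerator = 20, denominator = -798 + j64.
∠G = ∠num − ∠den = 0° − (175.41°) = -175.4°.

∠G(j8) ≈ -175.4°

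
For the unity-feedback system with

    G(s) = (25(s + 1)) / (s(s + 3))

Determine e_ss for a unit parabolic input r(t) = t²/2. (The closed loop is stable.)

e_ss = ∞

G(s) has one pole at the origin.
This is a Type 1 system; Ka = lim_{s→0} s^2·G(s) = 0, so the steady-state error for a parabola input is infinite.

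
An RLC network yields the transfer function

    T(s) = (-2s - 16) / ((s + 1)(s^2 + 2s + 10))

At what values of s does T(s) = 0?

s = -8

Set the numerator to zero: -2s - 16 = 0, i.e. -2·(s + 8) = 0.
So s = -8.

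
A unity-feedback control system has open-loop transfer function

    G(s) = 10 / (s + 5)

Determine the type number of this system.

The denominator has no factor of s at the origin — no free integrator — so this is a Type 0 system.

Type 0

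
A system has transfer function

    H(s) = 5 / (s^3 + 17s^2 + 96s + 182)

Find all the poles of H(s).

The poles are the roots of the denominator s^3 + 17s^2 + 96s + 182 = 0.
Trying s = -7: the polynomial evaluates to 0, so (s + 7) is a factor.
Dividing out leaves s^2 + 10s + 26 = 0.
The quadratic formula then gives s = -5 ± 1j.

s = -5 ± j, -7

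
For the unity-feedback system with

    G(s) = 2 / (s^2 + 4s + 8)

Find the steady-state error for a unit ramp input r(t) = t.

e_ss = ∞

G(s) has no poles at the origin.
This is a Type 0 system; Kv = lim_{s→0} s·G(s) = 0, so the steady-state error for a ramp input is infinite.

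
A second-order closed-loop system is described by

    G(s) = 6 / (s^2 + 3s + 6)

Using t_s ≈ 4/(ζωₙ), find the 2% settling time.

Comparing s^2 + 3s + 6 to s^2 + 2ζωₙs + ωₙ²: ωₙ = √6 ≈ 2.449 rad/s and ζ = 3/(2·√6) ≈ 0.6124.
ζωₙ = 3/2 = 1.5, so t_s ≈ 4/(ζωₙ) = 4/1.5 ≈ 2.667 s.

t_s ≈ 2.667 s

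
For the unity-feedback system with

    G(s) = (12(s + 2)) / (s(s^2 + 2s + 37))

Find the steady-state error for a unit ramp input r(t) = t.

e_ss = 1.542

G(s) has one pole at the origin.
This is a Type 1 system. Kv = lim_{s→0} s·G(s) = 24/37.
e_ss = 1/Kv = 1/(24/37) = 37/24 ≈ 1.542.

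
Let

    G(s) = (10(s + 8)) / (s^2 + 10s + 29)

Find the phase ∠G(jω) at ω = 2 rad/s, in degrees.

At s = j2: numerator = 80 + j20, denominator = 25 + j20.
∠G = ∠num − ∠den = 14.036° − (38.660°) = -24.62°.

∠G(j2) ≈ -24.62°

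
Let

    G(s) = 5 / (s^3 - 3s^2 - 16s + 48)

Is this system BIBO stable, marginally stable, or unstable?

The denominator s^3 - 3s^2 - 16s + 48 factors as (s - 3)(s - 4)(s + 4), giving poles at s = 3, 4, -4.
Since the pole(s) at s = 3, 4 lie in the right half-plane, the system is unstable.

unstable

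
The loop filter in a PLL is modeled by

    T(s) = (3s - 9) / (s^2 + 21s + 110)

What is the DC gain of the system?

T(0) = -9/110 ≈ -0.08182

Set s = 0: T(0) = (-9) / (110) = -9/110.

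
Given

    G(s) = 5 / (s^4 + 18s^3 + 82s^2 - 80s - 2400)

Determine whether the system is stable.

The denominator s^4 + 18s^3 + 82s^2 - 80s - 2400 factors as (s - 4)(s + 12)(s^2 + 10s + 50), giving poles at s = 4, -12, -5 ± 5j.
Since the pole(s) at s = 4 lie in the right half-plane, the system is unstable.

unstable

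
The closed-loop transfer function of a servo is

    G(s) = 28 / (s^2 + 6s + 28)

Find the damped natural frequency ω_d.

ω_d ≈ 4.359 rad/s

Comparing s^2 + 6s + 28 to s^2 + 2ζωₙs + ωₙ²: ωₙ = √28 ≈ 5.292 rad/s and ζ = 6/(2·√28) ≈ 0.5669.
ζωₙ = 6/2 = 3, so ω_d = ωₙ√(1−ζ²) = √(ωₙ² − (ζωₙ)²) = √(28 − 3²) = √19 ≈ 4.359 rad/s.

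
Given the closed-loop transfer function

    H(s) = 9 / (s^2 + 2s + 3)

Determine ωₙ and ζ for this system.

ωₙ ≈ 1.732 rad/s, ζ ≈ 0.5774

Compare the denominator to the standard form s^2 + 2ζωₙs + ωₙ².
ωₙ² = 3, so ωₙ = √3 ≈ 1.732 rad/s.
2ζωₙ = 2, so ζ = 2/(2·√3) ≈ 0.5774.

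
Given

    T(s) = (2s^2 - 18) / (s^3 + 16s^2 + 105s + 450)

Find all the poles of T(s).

The poles are the roots of the denominator s^3 + 16s^2 + 105s + 450 = 0.
Trying s = -10: the polynomial evaluates to 0, so (s + 10) is a factor.
Dividing out leaves s^2 + 6s + 45 = 0.
The quadratic formula then gives s = -3 ± 6j.

s = -10, -3 + 6j, -3 - 6j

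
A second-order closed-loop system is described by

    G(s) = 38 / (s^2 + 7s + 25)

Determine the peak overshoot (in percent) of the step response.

Comparing s^2 + 7s + 25 to s^2 + 2ζωₙs + ωₙ²: ωₙ = 5 rad/s and ζ = 7/(2·5) = 0.7.
%OS = 100·exp(−πζ/√(1−ζ²)) = 100·exp(−π·0.7/√(1−0.7²)) ≈ 4.60%.

%OS ≈ 4.60%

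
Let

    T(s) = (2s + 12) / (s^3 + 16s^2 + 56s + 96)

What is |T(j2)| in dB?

Substitute s = j2: numerator = 12 + j4, denominator = 32 + j104.
|T(j2)| = |12 + j4| / |32 + j104| = 12.649 / 108.81 ≈ 0.1162.
In decibels: 20·log₁₀(0.1162) ≈ -18.7 dB.

|T(j2)|_dB ≈ -18.7 dB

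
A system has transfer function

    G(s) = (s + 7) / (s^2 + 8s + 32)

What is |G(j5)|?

Substitute s = j5: numerator = 7 + j5, denominator = 7 + j40.
|G(j5)| = |7 + j5| / |7 + j40| = 8.6023 / 40.608 ≈ 0.2118.

|G(j5)| ≈ 0.2118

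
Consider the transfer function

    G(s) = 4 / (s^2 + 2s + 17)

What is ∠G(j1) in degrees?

At s = j1: numerator = 4, denominator = 16 + j2.
∠G = ∠num − ∠den = 0° − (7.1250°) = -7.125°.

∠G(j1) ≈ -7.125°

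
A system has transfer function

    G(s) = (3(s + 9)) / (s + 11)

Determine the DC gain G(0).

At s = 0 each factor (s + a) contributes a and each (s^2 + bs + c) contributes c.
G(0) = 3·(9) / ((11)) = 27/11 = 27/11.

G(0) = 27/11 ≈ 2.455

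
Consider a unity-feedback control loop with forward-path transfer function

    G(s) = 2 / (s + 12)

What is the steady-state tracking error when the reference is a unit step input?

G(s) has no poles at the origin.
This is a Type 0 system. Kp = lim_{s→0} G(s) = 2/12 = 1/6.
e_ss = 1/(1 + Kp) = 1/(1 + 1/6) = 6/7 ≈ 0.8571.

e_ss = 0.8571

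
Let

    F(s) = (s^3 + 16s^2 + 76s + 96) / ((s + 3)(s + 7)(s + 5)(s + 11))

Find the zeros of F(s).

s = -8, -2, -6

Set the numerator to zero: s^3 + 16s^2 + 76s + 96 = 0.
Factoring: (s + 8)(s + 2)(s + 6) = 0.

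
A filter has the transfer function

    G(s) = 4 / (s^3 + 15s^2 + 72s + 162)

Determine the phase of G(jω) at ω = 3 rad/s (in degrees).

At s = j3: numerator = 4, denominator = 27 + j189.
∠G = ∠num − ∠den = 0° − (81.870°) = -81.87°.

∠G(j3) ≈ -81.87°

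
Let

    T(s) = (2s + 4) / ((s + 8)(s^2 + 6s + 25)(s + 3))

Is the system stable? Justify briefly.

The poles can be read from the denominator factors: s = -8, -3 ± 4j, -3.
Since all poles lie strictly in the left half-plane, the system is stable.

stable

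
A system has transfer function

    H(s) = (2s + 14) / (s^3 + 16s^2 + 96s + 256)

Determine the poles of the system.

The poles are the roots of the denominator s^3 + 16s^2 + 96s + 256 = 0.
Trying s = -8: the polynomial evaluates to 0, so (s + 8) is a factor.
Dividing out leaves s^2 + 8s + 32 = 0.
The quadratic formula then gives s = -4 ± 4j.

s = -4 + 4j, -4 - 4j, -8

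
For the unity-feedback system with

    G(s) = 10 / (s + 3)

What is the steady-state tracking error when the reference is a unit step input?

e_ss = 0.2308

G(s) has no poles at the origin.
This is a Type 0 system. Kp = lim_{s→0} G(s) = 10/3.
e_ss = 1/(1 + Kp) = 1/(1 + 10/3) = 3/13 ≈ 0.2308.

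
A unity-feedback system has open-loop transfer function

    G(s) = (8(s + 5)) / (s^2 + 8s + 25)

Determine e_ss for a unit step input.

G(s) has no poles at the origin.
This is a Type 0 system. Kp = lim_{s→0} G(s) = 40/25 = 8/5.
e_ss = 1/(1 + Kp) = 1/(1 + 8/5) = 5/13 ≈ 0.3846.

e_ss = 0.3846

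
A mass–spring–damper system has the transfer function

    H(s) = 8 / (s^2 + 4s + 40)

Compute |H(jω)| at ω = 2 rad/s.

Substitute s = j2: numerator = 8, denominator = 36 + j8.
|H(j2)| = |8| / |36 + j8| = 8 / 36.878 ≈ 0.2169.

|H(j2)| ≈ 0.2169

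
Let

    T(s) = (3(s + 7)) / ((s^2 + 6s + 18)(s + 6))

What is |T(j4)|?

|T(j4)| ≈ 0.1393

Substitute s = j4: numerator = 21 + j12, denominator = -84 + j152.
|T(j4)| = |21 + j12| / |-84 + j152| = 24.187 / 173.67 ≈ 0.1393.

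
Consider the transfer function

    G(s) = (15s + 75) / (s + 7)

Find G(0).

Set s = 0: G(0) = (75) / (7) = 75/7.

G(0) = 75/7 ≈ 10.71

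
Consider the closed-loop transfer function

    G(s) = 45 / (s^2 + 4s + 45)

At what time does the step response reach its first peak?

Comparing s^2 + 4s + 45 to s^2 + 2ζωₙs + ωₙ²: ωₙ = √45 ≈ 6.708 rad/s and ζ = 4/(2·√45) ≈ 0.2981.
ζωₙ = 4/2 = 2, so ω_d = ωₙ√(1−ζ²) = √(ωₙ² − (ζωₙ)²) = √(45 − 2²) = √41 ≈ 6.403 rad/s.
t_p = π/ω_d = π/6.403 ≈ 0.4906 s.

t_p ≈ 0.4906 s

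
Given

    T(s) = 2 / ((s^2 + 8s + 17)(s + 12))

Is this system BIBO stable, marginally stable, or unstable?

The poles can be read from the denominator factors: s = -4 + j, -4 - j, -12.
Since all poles lie strictly in the left half-plane, the system is stable.

stable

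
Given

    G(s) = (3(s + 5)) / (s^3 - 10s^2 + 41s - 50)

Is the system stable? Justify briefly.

The denominator s^3 - 10s^2 + 41s - 50 factors as (s^2 - 8s + 25)(s - 2), giving poles at s = 4 ± 3j, 2.
Since the pole(s) at s = 4 ± 3j, 2 lie in the right half-plane, the system is unstable.

unstable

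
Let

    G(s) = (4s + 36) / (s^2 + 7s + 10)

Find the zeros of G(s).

Set the numerator to zero: 4s + 36 = 0, i.e. 4·(s + 9) = 0.
So s = -9.

s = -9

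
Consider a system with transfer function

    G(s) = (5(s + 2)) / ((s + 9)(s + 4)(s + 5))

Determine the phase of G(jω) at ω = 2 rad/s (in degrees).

At s = j2: numerator = 10 + j10, denominator = 108 + j194.
∠G = ∠num − ∠den = 45° − (60.895°) = -15.90°.

∠G(j2) ≈ -15.90°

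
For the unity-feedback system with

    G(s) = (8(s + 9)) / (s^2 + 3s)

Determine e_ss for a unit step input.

e_ss = 0

G(s) has one pole at the origin.
This is a Type 1 system; for a step input the steady-state error is zero.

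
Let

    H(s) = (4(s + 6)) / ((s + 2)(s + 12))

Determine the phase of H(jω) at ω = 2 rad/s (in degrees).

∠H(j2) ≈ -36.03°

At s = j2: numerator = 24 + j8, denominator = 20 + j28.
∠H = ∠num − ∠den = 18.435° − (54.462°) = -36.03°.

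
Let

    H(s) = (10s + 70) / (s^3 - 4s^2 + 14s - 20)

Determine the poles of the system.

The poles are the roots of the denominator s^3 - 4s^2 + 14s - 20 = 0.
Trying s = 2: the polynomial evaluates to 0, so (s - 2) is a factor.
Dividing out leaves s^2 - 2s + 10 = 0.
The quadratic formula then gives s = 1 ± 3j.

s = 1 + 3j, 1 - 3j, 2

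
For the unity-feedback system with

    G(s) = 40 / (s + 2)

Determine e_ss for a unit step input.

G(s) has no poles at the origin.
This is a Type 0 system. Kp = lim_{s→0} G(s) = 40/2 = 20.
e_ss = 1/(1 + Kp) = 1/(1 + 20) = 1/21 ≈ 0.04762.

e_ss = 0.04762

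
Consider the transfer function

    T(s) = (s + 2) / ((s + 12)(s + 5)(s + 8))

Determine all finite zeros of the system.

s = -2

Set the numerator to zero: s + 2 = 0.
So s = -2.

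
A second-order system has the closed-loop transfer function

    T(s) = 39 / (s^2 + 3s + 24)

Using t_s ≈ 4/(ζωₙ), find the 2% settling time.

t_s ≈ 2.667 s

Comparing s^2 + 3s + 24 to s^2 + 2ζωₙs + ωₙ²: ωₙ = √24 ≈ 4.899 rad/s and ζ = 3/(2·√24) ≈ 0.3062.
ζωₙ = 3/2 = 1.5, so t_s ≈ 4/(ζωₙ) = 4/1.5 ≈ 2.667 s.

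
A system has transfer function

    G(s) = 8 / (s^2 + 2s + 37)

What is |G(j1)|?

|G(j1)| ≈ 0.2219

Substitute s = j1: numerator = 8, denominator = 36 + j2.
|G(j1)| = |8| / |36 + j2| = 8 / 36.056 ≈ 0.2219.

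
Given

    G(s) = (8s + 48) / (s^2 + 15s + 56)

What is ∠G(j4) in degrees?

At s = j4: numerator = 48 + j32, denominator = 40 + j60.
∠G = ∠num − ∠den = 33.690° − (56.310°) = -22.62°.

∠G(j4) ≈ -22.62°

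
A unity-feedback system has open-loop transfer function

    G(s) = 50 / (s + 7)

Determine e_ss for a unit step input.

G(s) has no poles at the origin.
This is a Type 0 system. Kp = lim_{s→0} G(s) = 50/7.
e_ss = 1/(1 + Kp) = 1/(1 + 50/7) = 7/57 ≈ 0.1228.

e_ss = 0.1228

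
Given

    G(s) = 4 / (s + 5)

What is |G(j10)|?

|G(j10)| ≈ 0.3578

Substitute s = j10: numerator = 4, denominator = 5 + j10.
|G(j10)| = |4| / |5 + j10| = 4 / 11.180 ≈ 0.3578.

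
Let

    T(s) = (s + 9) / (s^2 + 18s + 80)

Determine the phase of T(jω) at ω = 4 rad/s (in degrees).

∠T(j4) ≈ -24.40°

At s = j4: numerator = 9 + j4, denominator = 64 + j72.
∠T = ∠num − ∠den = 23.962° − (48.366°) = -24.40°.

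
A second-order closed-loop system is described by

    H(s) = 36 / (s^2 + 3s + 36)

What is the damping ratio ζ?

Compare the denominator to the standard form s^2 + 2ζωₙs + ωₙ².
ωₙ² = 36, so ωₙ = 6 rad/s.
2ζωₙ = 3, so ζ = 3/(2·6) = 0.25.
With ζ = 0.25 the response is underdamped.

ζ = 0.25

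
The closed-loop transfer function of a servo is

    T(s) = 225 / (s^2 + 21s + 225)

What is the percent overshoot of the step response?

Comparing s^2 + 21s + 225 to s^2 + 2ζωₙs + ωₙ²: ωₙ = 15 rad/s and ζ = 21/(2·15) = 0.7.
%OS = 100·exp(−πζ/√(1−ζ²)) = 100·exp(−π·0.7/√(1−0.7²)) ≈ 4.60%.

%OS ≈ 4.60%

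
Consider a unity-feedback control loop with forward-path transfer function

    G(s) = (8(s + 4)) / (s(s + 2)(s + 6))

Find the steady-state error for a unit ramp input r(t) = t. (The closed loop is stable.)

e_ss = 0.3750

G(s) has one pole at the origin.
This is a Type 1 system. Kv = lim_{s→0} s·G(s) = 32/12 = 8/3.
e_ss = 1/Kv = 1/(8/3) = 3/8 ≈ 0.3750.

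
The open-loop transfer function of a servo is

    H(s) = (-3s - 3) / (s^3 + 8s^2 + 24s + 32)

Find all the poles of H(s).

s = -2 ± 2j, -4

The poles are the roots of the denominator s^3 + 8s^2 + 24s + 32 = 0.
Trying s = -4: the polynomial evaluates to 0, so (s + 4) is a factor.
Dividing out leaves s^2 + 4s + 8 = 0.
The quadratic formula then gives s = -2 ± 2j.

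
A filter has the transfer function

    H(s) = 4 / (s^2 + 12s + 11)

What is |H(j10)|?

|H(j10)| ≈ 0.02677

Substitute s = j10: numerator = 4, denominator = -89 + j120.
|H(j10)| = |4| / |-89 + j120| = 4 / 149.40 ≈ 0.02677.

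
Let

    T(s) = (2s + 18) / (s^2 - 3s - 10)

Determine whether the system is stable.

The denominator s^2 - 3s - 10 factors as (s - 5)(s + 2), giving poles at s = 5, -2.
Since the pole(s) at s = 5 lie in the right half-plane, the system is unstable.

unstable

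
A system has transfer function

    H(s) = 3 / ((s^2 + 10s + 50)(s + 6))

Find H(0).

Set s = 0: H(0) = (3) / (300) = 1/100.

H(0) = 1/100 ≈ 0.01000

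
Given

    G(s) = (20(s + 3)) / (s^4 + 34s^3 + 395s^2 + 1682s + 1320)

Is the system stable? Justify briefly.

stable

The denominator s^4 + 34s^3 + 395s^2 + 1682s + 1320 factors as (s + 12)(s + 10)(s + 11)(s + 1), giving poles at s = -12, -10, -11, -1.
Since all poles lie strictly in the left half-plane, the system is stable.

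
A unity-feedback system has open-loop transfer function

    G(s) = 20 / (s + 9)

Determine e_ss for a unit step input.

e_ss = 0.3103

G(s) has no poles at the origin.
This is a Type 0 system. Kp = lim_{s→0} G(s) = 20/9.
e_ss = 1/(1 + Kp) = 1/(1 + 20/9) = 9/29 ≈ 0.3103.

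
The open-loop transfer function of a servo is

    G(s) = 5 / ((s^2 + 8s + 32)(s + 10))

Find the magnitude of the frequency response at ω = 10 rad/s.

|G(j10)| ≈ 0.003367

Substitute s = j10: numerator = 5, denominator = -1480 + j120.
|G(j10)| = |5| / |-1480 + j120| = 5 / 1484.9 ≈ 0.003367.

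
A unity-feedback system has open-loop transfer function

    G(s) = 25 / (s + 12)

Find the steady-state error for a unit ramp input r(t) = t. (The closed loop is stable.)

e_ss = ∞

G(s) has no poles at the origin.
This is a Type 0 system; Kv = lim_{s→0} s·G(s) = 0, so the steady-state error for a ramp input is infinite.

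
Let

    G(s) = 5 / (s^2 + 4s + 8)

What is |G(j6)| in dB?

Substitute s = j6: numerator = 5, denominator = -28 + j24.
|G(j6)| = |5| / |-28 + j24| = 5 / 36.878 ≈ 0.1356.
In decibels: 20·log₁₀(0.1356) ≈ -17.4 dB.

|G(j6)|_dB ≈ -17.4 dB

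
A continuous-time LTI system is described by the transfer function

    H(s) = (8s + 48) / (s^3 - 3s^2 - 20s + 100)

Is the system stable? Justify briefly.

The denominator s^3 - 3s^2 - 20s + 100 factors as (s^2 - 8s + 20)(s + 5), giving poles at s = 4 ± 2j, -5.
Since the pole(s) at s = 4 + 2j, 4 - 2j lie in the right half-plane, the system is unstable.

unstable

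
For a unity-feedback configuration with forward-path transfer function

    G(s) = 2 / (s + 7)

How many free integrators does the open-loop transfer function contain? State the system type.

The denominator has no factor of s at the origin — no free integrator — so this is a Type 0 system.

Type 0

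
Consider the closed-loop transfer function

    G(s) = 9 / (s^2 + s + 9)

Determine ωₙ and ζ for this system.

ωₙ = 3 rad/s, ζ ≈ 0.1667

Compare the denominator to the standard form s^2 + 2ζωₙs + ωₙ².
ωₙ² = 9, so ωₙ = 3 rad/s.
2ζωₙ = 1, so ζ = 1/(2·3) ≈ 0.1667.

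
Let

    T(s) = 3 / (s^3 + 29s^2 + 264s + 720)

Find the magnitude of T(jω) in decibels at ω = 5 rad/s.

Substitute s = j5: numerator = 3, denominator = -5 + j1195.
|T(j5)| = |3| / |-5 + j1195| = 3 / 1195.0 ≈ 0.002510.
In decibels: 20·log₁₀(0.002510) ≈ -52.0 dB.

|T(j5)|_dB ≈ -52.0 dB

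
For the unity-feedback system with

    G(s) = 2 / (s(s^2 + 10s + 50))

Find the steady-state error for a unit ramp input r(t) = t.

e_ss = 25

G(s) has one pole at the origin.
This is a Type 1 system. Kv = lim_{s→0} s·G(s) = 2/50 = 1/25.
e_ss = 1/Kv = 1/(1/25) = 25.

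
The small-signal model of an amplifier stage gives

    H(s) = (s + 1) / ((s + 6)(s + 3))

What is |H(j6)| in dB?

|H(j6)|_dB ≈ -19.4 dB

Substitute s = j6: numerator = 1 + j6, denominator = -18 + j54.
|H(j6)| = |1 + j6| / |-18 + j54| = 6.0828 / 56.921 ≈ 0.1069.
In decibels: 20·log₁₀(0.1069) ≈ -19.4 dB.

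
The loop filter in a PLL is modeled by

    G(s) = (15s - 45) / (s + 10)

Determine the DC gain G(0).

G(0) = -9/2 ≈ -4.500

Set s = 0: G(0) = (-45) / (10) = -9/2.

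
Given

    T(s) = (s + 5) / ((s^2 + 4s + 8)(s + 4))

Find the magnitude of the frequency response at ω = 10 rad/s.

|T(j10)| ≈ 0.01035

Substitute s = j10: numerator = 5 + j10, denominator = -768 - j760.
|T(j10)| = |5 + j10| / |-768 - j760| = 11.180 / 1080.5 ≈ 0.01035.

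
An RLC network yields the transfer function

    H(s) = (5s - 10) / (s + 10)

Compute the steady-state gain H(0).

H(0) = -1

Set s = 0: H(0) = (-10) / (10) = -1.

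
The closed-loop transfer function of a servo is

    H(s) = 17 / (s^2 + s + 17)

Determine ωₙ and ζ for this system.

ωₙ ≈ 4.123 rad/s, ζ ≈ 0.1213

Compare the denominator to the standard form s^2 + 2ζωₙs + ωₙ².
ωₙ² = 17, so ωₙ = √17 ≈ 4.123 rad/s.
2ζωₙ = 1, so ζ = 1/(2·√17) ≈ 0.1213.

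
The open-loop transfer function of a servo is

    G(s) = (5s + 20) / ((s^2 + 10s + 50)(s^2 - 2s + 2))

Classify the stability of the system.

The poles can be read from the denominator factors: s = -5 ± 5j, 1 ± j.
Since the pole(s) at s = 1 ± j lie in the right half-plane, the system is unstable.

unstable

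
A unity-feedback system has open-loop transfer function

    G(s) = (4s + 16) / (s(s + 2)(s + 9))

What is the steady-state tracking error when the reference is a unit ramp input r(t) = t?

e_ss = 1.125

G(s) has one pole at the origin.
This is a Type 1 system. Kv = lim_{s→0} s·G(s) = 16/18 = 8/9.
e_ss = 1/Kv = 1/(8/9) = 9/8 ≈ 1.125.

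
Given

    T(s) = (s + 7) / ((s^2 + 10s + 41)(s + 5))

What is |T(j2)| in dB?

Substitute s = j2: numerator = 7 + j2, denominator = 145 + j174.
|T(j2)| = |7 + j2| / |145 + j174| = 7.2801 / 226.50 ≈ 0.03214.
In decibels: 20·log₁₀(0.03214) ≈ -29.9 dB.

|T(j2)|_dB ≈ -29.9 dB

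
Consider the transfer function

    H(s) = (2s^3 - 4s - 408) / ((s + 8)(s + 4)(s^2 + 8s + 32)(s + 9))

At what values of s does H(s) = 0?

s = 6, -3 + 5j, -3 - 5j

Set the numerator to zero: 2s^3 - 4s - 408 = 0, i.e. 2·(s^3 - 2s - 204) = 0.
Factoring: (s - 6)(s^2 + 6s + 34) = 0.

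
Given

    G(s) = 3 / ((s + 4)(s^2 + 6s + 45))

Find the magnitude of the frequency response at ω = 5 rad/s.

Substitute s = j5: numerator = 3, denominator = -70 + j220.
|G(j5)| = |3| / |-70 + j220| = 3 / 230.87 ≈ 0.01299.

|G(j5)| ≈ 0.01299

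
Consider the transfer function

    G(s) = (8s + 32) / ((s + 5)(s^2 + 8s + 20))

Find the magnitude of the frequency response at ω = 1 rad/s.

Substitute s = j1: numerator = 32 + j8, denominator = 87 + j59.
|G(j1)| = |32 + j8| / |87 + j59| = 32.985 / 105.12 ≈ 0.3138.

|G(j1)| ≈ 0.3138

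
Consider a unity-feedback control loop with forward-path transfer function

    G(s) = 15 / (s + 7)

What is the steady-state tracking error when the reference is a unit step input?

G(s) has no poles at the origin.
This is a Type 0 system. Kp = lim_{s→0} G(s) = 15/7.
e_ss = 1/(1 + Kp) = 1/(1 + 15/7) = 7/22 ≈ 0.3182.

e_ss = 0.3182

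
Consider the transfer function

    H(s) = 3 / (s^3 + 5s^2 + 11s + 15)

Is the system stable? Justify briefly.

The denominator s^3 + 5s^2 + 11s + 15 factors as (s + 3)(s^2 + 2s + 5), giving poles at s = -3, -1 ± 2j.
Since all poles lie strictly in the left half-plane, the system is stable.

stable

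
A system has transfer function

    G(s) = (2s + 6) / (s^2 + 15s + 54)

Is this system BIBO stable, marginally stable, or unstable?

stable

The denominator s^2 + 15s + 54 factors as (s + 9)(s + 6), giving poles at s = -9, -6.
Since all poles lie strictly in the left half-plane, the system is stable.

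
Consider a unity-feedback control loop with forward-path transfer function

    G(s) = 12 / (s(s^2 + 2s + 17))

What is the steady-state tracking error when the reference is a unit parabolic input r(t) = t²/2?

G(s) has one pole at the origin.
This is a Type 1 system; Ka = lim_{s→0} s^2·G(s) = 0, so the steady-state error for a parabola input is infinite.

e_ss = ∞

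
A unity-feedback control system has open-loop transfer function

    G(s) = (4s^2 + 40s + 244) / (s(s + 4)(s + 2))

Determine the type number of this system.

Type 1

The denominator has 1 factor of s at the origin (free integrator), so this is a Type 1 system.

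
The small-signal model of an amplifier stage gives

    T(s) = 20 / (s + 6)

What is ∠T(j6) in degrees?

At s = j6: numerator = 20, denominator = 6 + j6.
∠T = ∠num − ∠den = 0° − (45°) = -45°.

∠T(j6) ≈ -45°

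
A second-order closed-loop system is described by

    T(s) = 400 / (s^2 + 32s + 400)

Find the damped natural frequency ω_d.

Comparing s^2 + 32s + 400 to s^2 + 2ζωₙs + ωₙ²: ωₙ = 20 rad/s and ζ = 32/(2·20) = 0.8.
ζωₙ = 32/2 = 16, so ω_d = ωₙ√(1−ζ²) = √(ωₙ² − (ζωₙ)²) = √(400 − 16²) = √144 = 12 rad/s.

ω_d = 12 rad/s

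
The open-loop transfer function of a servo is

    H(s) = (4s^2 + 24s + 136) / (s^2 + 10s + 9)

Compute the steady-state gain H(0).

H(0) = 136/9 ≈ 15.11

Set s = 0: H(0) = (136) / (9) = 136/9.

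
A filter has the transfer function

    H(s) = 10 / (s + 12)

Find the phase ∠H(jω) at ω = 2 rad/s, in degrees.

∠H(j2) ≈ -9.462°

At s = j2: numerator = 10, denominator = 12 + j2.
∠H = ∠num − ∠den = 0° − (9.4623°) = -9.462°.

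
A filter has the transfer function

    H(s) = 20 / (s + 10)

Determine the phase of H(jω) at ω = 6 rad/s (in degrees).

At s = j6: numerator = 20, denominator = 10 + j6.
∠H = ∠num − ∠den = 0° − (30.964°) = -30.96°.

∠H(j6) ≈ -30.96°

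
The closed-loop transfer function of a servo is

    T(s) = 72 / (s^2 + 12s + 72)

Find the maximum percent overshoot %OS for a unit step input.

Comparing s^2 + 12s + 72 to s^2 + 2ζωₙs + ωₙ²: ωₙ = √72 ≈ 8.485 rad/s and ζ = 12/(2·√72) ≈ 0.7071.
%OS = 100·exp(−πζ/√(1−ζ²)) = 100·exp(−π·0.7071/√(1−0.7071²)) ≈ 4.32%.

%OS ≈ 4.32%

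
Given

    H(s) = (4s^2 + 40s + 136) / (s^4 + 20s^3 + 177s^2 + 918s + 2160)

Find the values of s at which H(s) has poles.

s = -3 + 6j, -3 - 6j, -8, -6

The poles are the roots of the denominator s^4 + 20s^3 + 177s^2 + 918s + 2160 = 0.
Trying s = -8: the polynomial evaluates to 0, so (s + 8) is a factor.
Dividing out leaves s^3 + 12s^2 + 81s + 270 = 0.
This factors further as (s^2 + 6s + 45)(s + 6) = 0.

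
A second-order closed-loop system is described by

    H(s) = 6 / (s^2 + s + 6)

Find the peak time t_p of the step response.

Comparing s^2 + s + 6 to s^2 + 2ζωₙs + ωₙ²: ωₙ = √6 ≈ 2.449 rad/s and ζ = 1/(2·√6) ≈ 0.2041.
ζωₙ = 1/2 = 0.5, so ω_d = ωₙ√(1−ζ²) = √(ωₙ² − (ζωₙ)²) = √(6 − 0.5²) = √5.75 ≈ 2.398 rad/s.
t_p = π/ω_d = π/2.398 ≈ 1.310 s.

t_p ≈ 1.310 s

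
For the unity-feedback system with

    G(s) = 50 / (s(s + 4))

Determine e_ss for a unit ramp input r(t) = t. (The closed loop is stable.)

e_ss = 0.08000

G(s) has one pole at the origin.
This is a Type 1 system. Kv = lim_{s→0} s·G(s) = 50/4 = 25/2.
e_ss = 1/Kv = 1/(25/2) = 2/25 ≈ 0.08000.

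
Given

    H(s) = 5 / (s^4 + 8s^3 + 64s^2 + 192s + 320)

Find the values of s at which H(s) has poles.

The poles are the roots of the denominator s^4 + 8s^3 + 64s^2 + 192s + 320 = 0.
No real roots exist; factor into two real quadratics: (s^2 + 4s + 8)(s^2 + 4s + 40) = 0.
Each quadratic gives a conjugate pair via the quadratic formula.

s = -2 ± 2j, -2 ± 6j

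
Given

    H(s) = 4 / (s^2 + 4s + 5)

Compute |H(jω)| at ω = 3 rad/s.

Substitute s = j3: numerator = 4, denominator = -4 + j12.
|H(j3)| = |4| / |-4 + j12| = 4 / 12.649 ≈ 0.3162.

|H(j3)| ≈ 0.3162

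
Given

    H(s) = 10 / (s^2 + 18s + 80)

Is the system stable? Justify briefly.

stable

The denominator s^2 + 18s + 80 factors as (s + 10)(s + 8), giving poles at s = -10, -8.
Since all poles lie strictly in the left half-plane, the system is stable.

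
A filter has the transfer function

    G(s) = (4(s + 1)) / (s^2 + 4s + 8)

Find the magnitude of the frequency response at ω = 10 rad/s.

Substitute s = j10: numerator = 4 + j40, denominator = -92 + j40.
|G(j10)| = |4 + j40| / |-92 + j40| = 40.200 / 100.32 ≈ 0.4007.

|G(j10)| ≈ 0.4007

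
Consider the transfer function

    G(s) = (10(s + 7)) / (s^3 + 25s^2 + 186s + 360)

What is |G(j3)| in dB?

|G(j3)|_dB ≈ -17.1 dB

Substitute s = j3: numerator = 70 + j30, denominator = 135 + j531.
|G(j3)| = |70 + j30| / |135 + j531| = 76.158 / 547.89 ≈ 0.1390.
In decibels: 20·log₁₀(0.1390) ≈ -17.1 dB.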